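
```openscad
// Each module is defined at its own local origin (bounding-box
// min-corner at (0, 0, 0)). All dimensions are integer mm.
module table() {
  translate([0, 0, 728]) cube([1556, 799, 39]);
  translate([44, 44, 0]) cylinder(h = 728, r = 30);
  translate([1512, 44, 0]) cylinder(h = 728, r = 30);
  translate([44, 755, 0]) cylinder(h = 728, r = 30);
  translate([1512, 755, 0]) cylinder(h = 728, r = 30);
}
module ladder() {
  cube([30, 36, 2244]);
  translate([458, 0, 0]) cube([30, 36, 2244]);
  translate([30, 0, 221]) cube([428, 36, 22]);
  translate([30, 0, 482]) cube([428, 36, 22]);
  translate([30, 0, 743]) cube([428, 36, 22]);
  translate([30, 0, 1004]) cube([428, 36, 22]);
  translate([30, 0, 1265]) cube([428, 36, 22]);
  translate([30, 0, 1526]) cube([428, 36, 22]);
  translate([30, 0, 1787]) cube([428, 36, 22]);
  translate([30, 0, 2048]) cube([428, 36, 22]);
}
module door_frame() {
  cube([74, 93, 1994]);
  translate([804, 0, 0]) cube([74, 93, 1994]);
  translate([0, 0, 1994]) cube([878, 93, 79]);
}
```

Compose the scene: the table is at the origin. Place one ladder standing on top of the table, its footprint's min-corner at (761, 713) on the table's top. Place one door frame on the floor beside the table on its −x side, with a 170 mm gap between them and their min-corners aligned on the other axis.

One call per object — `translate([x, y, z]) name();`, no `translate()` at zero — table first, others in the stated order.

table();
translate([761, 713, 767]) ladder();
translate([-1048, 0, 0]) door_frame();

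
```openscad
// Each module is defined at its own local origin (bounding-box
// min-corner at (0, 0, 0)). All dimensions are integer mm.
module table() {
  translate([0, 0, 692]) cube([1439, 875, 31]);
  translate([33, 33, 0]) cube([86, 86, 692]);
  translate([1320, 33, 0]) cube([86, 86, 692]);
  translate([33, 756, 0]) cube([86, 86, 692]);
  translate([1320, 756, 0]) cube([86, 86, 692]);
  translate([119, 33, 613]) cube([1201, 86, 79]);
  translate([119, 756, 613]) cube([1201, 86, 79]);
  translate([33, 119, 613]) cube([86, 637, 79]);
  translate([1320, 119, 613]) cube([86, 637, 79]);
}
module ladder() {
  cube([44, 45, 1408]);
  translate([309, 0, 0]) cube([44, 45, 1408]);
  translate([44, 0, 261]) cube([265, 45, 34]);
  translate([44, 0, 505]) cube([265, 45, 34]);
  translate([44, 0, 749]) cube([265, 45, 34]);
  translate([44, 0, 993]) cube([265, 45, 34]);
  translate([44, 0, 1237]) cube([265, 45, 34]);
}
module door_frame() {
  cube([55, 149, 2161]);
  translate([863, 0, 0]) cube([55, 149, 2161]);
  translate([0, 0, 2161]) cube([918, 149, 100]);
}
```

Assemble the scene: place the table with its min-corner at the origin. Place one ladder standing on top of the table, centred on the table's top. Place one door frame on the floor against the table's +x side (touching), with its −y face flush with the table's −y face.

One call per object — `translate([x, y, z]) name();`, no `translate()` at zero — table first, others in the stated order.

table();
translate([543, 415, 723]) ladder();
translate([1439, 0, 0]) door_frame();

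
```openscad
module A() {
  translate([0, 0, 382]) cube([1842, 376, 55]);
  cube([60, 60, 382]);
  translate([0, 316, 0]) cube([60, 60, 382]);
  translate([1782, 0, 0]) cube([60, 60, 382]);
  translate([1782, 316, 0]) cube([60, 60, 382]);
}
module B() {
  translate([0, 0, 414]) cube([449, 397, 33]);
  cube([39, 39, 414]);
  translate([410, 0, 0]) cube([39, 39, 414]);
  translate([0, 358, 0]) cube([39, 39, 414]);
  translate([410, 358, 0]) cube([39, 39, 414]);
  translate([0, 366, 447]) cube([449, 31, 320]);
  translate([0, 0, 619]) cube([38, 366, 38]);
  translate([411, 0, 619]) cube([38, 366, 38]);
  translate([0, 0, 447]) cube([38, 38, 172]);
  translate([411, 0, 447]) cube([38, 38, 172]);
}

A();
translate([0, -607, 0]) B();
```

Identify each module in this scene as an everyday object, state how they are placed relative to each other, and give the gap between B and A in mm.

A is a bench. B is a chair. The chair is on the floor beside the bench on its −y side. The gap between the chair and the bench is 210 mm.

The chair's nearest face is 210 mm from the bench's −y face.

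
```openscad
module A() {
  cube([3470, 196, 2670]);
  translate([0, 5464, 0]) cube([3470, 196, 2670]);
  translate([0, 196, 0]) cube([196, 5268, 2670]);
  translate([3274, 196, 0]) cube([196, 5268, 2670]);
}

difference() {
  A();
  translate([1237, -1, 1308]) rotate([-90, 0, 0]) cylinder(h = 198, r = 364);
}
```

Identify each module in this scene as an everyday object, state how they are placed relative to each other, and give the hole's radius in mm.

A is a house frame. The house frame has a circular hole through its front wall. The hole's radius is 364 mm.

The subtracted cylinder has r = 364 mm.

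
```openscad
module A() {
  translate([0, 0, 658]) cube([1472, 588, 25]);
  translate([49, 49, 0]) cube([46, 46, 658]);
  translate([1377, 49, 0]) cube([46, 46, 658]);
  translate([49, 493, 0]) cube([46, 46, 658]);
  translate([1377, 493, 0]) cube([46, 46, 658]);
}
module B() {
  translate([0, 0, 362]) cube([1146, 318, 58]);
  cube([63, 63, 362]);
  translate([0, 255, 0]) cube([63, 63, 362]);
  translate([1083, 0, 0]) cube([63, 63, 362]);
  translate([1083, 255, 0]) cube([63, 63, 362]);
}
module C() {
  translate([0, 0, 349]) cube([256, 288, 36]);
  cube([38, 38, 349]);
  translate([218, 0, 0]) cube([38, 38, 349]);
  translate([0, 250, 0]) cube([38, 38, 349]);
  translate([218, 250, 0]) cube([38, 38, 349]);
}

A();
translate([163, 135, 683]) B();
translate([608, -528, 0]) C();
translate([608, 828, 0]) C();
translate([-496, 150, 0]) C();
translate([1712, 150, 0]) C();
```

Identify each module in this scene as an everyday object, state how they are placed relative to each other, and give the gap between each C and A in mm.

Each stool's nearest face is 240 mm from the table's bounding box.

A is a table. B is a bench. C is a stool. The bench is on top of the table, centred. Four stools sit around the table at the −y, +y, −x, +x sides. The gap between each stool and the table is 240 mm.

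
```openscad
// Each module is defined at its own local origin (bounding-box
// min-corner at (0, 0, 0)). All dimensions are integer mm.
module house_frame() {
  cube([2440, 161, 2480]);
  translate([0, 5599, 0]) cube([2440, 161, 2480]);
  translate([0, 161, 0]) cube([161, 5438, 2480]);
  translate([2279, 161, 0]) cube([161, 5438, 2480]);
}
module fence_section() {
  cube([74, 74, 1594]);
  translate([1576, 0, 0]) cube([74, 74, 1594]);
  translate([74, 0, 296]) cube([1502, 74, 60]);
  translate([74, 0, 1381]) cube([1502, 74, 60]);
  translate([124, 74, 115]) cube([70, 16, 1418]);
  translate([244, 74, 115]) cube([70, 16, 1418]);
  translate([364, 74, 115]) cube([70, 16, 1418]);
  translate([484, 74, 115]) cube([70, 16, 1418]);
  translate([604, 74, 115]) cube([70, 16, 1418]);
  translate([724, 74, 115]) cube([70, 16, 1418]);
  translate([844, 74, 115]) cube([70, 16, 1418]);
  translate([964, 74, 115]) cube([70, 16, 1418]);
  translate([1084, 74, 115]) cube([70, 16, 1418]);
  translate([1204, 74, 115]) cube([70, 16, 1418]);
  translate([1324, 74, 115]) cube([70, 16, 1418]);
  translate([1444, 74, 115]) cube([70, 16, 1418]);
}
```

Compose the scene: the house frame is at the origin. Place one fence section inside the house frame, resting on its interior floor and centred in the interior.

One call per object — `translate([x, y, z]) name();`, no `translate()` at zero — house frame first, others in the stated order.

house_frame();
translate([395, 2835, 0]) fence_section();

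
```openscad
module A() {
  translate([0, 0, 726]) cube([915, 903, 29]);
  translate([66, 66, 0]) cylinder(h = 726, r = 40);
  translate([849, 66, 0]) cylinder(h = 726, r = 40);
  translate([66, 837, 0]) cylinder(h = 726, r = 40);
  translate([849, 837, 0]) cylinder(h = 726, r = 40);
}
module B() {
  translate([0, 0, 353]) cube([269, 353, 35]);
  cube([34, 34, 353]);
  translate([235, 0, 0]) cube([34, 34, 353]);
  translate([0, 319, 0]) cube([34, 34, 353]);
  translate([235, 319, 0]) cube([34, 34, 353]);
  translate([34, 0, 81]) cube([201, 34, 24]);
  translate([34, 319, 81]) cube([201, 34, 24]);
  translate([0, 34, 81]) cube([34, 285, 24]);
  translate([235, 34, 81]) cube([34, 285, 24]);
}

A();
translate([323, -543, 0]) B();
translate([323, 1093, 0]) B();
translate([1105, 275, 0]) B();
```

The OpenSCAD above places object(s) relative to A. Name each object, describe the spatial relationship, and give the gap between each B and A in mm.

A is a table. B is a stool. Three stools sit around the table at the −y, +y, +x sides. The gap between each stool and the table is 190 mm.

Each stool's nearest face is 190 mm from the table's bounding box.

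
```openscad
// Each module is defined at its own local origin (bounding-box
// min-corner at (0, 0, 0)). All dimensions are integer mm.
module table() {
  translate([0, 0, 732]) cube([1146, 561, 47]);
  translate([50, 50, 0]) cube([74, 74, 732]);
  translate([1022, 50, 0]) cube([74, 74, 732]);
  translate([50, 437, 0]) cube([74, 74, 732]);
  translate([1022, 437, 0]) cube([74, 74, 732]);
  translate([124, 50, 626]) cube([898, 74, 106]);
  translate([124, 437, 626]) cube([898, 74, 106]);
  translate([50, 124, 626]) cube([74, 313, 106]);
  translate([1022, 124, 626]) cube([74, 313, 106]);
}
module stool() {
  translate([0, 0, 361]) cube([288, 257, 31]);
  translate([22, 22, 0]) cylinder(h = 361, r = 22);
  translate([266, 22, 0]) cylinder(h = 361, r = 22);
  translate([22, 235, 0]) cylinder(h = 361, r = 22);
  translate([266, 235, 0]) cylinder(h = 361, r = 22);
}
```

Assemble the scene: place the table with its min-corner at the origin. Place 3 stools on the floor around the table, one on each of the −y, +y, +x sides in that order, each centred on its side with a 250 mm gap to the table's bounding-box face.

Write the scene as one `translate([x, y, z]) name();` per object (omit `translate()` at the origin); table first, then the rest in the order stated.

table();
translate([429, -507, 0]) stool();
translate([429, 811, 0]) stool();
translate([1396, 152, 0]) stool();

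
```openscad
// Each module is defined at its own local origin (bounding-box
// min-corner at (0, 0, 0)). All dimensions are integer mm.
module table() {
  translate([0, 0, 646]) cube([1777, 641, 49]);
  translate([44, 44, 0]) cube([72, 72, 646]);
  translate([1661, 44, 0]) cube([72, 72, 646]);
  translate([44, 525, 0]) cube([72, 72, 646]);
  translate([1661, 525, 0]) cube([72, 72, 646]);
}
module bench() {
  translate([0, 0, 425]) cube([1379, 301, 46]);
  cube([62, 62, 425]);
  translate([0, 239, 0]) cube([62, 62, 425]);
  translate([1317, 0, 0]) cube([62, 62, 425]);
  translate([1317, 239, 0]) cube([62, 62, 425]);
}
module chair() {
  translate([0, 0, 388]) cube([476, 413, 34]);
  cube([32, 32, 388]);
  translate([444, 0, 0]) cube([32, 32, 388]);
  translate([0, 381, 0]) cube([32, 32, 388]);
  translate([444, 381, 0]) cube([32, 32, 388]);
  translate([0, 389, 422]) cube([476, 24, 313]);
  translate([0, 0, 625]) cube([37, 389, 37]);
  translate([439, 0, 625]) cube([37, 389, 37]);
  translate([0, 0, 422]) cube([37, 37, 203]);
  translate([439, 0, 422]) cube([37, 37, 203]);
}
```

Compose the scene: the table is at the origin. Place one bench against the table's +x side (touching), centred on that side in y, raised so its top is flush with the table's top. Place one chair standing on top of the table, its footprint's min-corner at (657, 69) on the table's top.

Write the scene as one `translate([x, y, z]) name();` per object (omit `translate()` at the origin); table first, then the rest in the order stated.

table();
translate([1777, 170, 224]) bench();
translate([657, 69, 695]) chair();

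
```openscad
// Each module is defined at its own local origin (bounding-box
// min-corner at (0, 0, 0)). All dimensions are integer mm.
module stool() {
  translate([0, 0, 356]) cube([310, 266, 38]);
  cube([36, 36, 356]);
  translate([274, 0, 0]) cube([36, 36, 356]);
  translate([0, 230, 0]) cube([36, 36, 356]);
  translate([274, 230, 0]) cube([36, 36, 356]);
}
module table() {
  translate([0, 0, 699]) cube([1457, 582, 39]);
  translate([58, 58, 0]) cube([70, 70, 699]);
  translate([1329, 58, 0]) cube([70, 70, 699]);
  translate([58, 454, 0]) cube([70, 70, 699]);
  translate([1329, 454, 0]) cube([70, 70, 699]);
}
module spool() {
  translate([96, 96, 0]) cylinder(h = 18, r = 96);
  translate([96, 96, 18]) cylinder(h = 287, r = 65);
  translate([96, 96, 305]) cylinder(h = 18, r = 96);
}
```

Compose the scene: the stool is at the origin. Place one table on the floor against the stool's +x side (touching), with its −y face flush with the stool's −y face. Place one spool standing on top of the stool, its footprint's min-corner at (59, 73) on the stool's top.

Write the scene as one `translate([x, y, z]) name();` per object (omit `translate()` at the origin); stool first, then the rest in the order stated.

stool();
translate([310, 0, 0]) table();
translate([59, 73, 394]) spool();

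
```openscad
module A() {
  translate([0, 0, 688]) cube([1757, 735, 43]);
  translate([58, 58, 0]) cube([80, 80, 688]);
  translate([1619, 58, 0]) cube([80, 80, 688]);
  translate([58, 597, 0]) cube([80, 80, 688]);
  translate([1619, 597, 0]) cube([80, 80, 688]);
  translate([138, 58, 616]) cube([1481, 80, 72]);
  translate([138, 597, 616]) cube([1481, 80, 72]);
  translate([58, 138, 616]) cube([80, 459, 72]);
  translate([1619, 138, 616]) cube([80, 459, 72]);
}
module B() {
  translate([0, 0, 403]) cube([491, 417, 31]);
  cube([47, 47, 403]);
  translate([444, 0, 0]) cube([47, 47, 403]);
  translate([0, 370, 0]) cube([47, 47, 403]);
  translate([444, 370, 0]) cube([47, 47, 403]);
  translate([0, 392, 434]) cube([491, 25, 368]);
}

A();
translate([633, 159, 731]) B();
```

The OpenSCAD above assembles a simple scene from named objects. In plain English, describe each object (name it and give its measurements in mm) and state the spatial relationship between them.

A is a table: top 1757 mm (x) × 735 mm (y), 43 mm thick, upper face at z = 731 mm, on four 80×80 mm square legs, each inset 58 mm from the nearest pair of top edges, running from z = 0 to the bottom of the top. Four apron rails, 80 mm thick and 72 mm tall, run between adjacent legs with their top edges flush with the underside of the top and their outer faces flush with the legs' outer faces.

B is a chair. The seat is a 491×417×31 mm slab with its top at z = 434 mm, on four 47×47 mm corner legs (flush with the seat edges, standing on z = 0). A flat backrest 25 mm thick, 368 mm tall, spans the full seat width and rises from the seat top along its +y edge, rear face flush with the rear of the seat.

The chair is on top of the table, centred.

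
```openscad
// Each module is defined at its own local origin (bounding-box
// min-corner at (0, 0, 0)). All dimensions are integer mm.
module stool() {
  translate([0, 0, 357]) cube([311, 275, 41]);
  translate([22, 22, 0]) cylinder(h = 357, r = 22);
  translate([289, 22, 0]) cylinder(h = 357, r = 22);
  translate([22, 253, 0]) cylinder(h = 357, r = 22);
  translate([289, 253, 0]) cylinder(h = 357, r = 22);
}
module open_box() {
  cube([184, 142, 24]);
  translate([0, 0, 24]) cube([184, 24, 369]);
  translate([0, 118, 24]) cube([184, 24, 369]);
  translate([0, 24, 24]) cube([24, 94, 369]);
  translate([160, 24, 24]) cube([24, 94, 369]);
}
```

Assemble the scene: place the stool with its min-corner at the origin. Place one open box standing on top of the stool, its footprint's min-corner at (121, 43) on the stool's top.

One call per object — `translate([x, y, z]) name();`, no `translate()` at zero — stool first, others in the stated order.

stool();
translate([121, 43, 398]) open_box();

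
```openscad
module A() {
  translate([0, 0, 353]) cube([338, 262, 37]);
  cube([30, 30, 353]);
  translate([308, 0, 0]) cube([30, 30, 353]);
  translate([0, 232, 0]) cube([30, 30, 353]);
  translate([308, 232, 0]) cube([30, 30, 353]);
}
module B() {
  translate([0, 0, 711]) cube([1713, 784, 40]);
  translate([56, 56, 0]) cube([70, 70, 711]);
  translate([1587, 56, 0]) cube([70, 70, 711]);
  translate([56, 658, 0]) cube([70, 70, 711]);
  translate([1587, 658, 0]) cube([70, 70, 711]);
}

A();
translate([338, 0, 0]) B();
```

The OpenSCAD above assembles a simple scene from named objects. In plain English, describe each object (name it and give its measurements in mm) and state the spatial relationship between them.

A is a four-legged stool. The seat is a 338×262×37 mm slab whose top surface is at z = 390 mm; four square legs, each 30×30 mm in cross-section, run from the floor (z = 0) to the underside of the seat, each flush with a corner of the seat.

B is a table: top 1713 mm (x) × 784 mm (y), 40 mm thick, upper face at z = 751 mm, on four 70×70 mm square legs, each inset 56 mm from the nearest pair of top edges, running from z = 0 to the bottom of the top.

The table is against the stool's +x side, with their −y faces flush.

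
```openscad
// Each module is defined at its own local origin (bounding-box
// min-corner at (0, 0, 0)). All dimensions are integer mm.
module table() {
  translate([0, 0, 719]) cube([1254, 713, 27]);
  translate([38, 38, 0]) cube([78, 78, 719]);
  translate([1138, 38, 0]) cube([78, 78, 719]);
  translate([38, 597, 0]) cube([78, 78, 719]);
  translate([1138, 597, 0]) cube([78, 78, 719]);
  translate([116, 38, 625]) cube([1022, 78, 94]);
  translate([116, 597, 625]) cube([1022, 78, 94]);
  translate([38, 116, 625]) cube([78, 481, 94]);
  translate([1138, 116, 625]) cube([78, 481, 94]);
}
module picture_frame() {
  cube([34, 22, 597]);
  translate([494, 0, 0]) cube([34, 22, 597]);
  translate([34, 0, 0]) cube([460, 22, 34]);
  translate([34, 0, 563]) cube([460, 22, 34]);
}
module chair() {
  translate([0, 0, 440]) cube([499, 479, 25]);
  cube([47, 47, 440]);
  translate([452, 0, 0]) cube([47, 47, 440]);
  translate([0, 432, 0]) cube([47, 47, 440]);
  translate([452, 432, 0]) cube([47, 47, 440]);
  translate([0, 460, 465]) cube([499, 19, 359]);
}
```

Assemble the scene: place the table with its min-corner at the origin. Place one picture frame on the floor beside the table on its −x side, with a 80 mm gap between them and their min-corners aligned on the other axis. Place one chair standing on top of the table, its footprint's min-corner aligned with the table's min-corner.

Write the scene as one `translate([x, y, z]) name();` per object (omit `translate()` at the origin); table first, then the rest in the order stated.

table();
translate([-608, 0, 0]) picture_frame();
translate([0, 0, 746]) chair();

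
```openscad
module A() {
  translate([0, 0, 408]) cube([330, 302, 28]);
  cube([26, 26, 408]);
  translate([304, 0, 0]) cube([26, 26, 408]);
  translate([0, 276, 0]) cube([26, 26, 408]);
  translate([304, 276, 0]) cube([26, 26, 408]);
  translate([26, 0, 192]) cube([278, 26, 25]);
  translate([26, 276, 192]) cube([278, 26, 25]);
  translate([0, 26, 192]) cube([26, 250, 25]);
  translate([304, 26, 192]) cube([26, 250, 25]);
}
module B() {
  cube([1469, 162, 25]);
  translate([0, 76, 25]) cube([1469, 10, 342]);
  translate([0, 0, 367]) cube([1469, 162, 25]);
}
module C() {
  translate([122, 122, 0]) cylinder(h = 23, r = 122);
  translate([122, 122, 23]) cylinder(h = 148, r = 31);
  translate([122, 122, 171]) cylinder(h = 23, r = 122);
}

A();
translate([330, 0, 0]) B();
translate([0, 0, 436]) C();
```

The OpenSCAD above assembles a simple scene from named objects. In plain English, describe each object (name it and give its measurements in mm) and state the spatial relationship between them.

A is a four-legged stool. The seat is 330×302 mm, 28 mm thick, top at z = 436 mm. It stands on four square legs, each 26×26 mm in cross-section, from z = 0 to the seat underside, each flush with a corner of the seat. Four stretchers, 26 mm wide and 25 mm tall, connect adjacent legs with their undersides at z = 192 mm, each running between the inner faces of the legs it joins and aligned with the legs' outer faces on the other axis.

B is an I-beam lying along x, 1469 mm long. Overall section height 392 mm. Two flanges 162 mm wide (y) and 25 mm thick, one on the floor and one at the top; a web 10 mm thick runs between them, centred on the flange width.

C is a spool: two coaxial disc flanges of radius 122 mm and thickness 23 mm, joined by a core cylinder of radius 31 mm and height 148 mm. The lower flange rests on z = 0 and the three cylinders share a vertical axis.

The I-beam is against the stool's +x side, with their −y faces flush. The spool is on top of the stool.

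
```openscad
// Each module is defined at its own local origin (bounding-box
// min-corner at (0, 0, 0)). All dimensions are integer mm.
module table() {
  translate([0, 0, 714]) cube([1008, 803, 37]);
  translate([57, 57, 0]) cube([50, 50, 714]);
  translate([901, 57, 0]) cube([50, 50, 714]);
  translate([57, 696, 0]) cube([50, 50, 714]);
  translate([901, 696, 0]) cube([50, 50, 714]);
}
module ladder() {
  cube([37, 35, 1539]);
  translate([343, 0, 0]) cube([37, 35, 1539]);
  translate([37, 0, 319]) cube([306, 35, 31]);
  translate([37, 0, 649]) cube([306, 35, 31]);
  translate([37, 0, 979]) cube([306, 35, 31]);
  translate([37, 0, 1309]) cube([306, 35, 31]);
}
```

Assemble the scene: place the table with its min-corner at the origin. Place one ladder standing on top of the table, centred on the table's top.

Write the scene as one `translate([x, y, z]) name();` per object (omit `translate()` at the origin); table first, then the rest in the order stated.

table();
translate([314, 384, 751]) ladder();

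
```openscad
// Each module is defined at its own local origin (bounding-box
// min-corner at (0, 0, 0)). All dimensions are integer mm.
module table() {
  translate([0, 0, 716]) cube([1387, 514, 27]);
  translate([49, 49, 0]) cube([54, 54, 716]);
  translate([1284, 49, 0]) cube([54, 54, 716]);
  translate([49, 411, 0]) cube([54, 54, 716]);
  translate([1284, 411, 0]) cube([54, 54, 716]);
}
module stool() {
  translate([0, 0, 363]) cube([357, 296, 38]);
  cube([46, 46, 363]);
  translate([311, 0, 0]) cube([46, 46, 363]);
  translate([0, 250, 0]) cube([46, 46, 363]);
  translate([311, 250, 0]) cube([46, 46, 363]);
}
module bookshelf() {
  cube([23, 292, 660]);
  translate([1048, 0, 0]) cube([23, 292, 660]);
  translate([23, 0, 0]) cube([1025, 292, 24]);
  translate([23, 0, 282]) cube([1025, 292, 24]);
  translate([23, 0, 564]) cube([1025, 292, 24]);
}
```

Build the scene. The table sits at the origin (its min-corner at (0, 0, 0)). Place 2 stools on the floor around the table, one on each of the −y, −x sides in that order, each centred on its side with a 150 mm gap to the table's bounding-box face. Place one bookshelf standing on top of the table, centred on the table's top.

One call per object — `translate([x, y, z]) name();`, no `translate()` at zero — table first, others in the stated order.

table();
translate([515, -446, 0]) stool();
translate([-507, 109, 0]) stool();
translate([158, 111, 743]) bookshelf();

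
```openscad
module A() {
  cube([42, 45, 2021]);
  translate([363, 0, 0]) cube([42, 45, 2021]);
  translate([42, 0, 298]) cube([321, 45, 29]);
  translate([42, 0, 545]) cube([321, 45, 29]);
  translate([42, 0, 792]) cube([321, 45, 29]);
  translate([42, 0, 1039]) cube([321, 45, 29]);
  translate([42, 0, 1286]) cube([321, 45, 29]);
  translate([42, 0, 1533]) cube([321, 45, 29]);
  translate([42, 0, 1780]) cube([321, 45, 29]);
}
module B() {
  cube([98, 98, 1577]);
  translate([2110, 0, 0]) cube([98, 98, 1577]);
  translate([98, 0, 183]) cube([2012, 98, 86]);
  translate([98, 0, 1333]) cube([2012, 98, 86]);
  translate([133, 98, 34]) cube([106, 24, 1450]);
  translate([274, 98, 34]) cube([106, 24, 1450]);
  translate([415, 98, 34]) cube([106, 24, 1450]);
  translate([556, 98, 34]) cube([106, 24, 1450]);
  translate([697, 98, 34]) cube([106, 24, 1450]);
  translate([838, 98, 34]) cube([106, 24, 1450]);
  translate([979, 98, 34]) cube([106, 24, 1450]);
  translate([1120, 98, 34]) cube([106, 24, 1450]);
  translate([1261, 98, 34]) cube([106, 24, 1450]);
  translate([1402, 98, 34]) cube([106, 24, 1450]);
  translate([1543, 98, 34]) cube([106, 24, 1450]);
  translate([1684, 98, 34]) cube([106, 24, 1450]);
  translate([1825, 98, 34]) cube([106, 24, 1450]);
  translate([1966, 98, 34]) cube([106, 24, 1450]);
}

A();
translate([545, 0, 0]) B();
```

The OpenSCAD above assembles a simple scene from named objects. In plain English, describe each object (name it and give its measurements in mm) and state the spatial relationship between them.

A is a wooden ladder with two side rails of 42×45 mm section and 2021 mm height, set 405 mm apart overall. Between them run 7 rectangular rungs (45 mm deep, 29 mm thick), front faces flush with the rails' −y face. The bottom of the first rung is 298 mm above the floor and each subsequent rung is 247 mm higher than the one below.

B is a fence section. Two 98×98 mm posts, 1577 mm tall, stand on the floor with a clear span of 2012 mm between their inner faces. Two horizontal rails of 98×86 mm section span the gap between the posts with their undersides at z = 183 mm and z = 1333 mm, flush with the posts' −y face. 14 pickets, each 106 mm wide, 24 mm thick and 1450 mm tall, are fixed to the +y face of the rails with their bottoms at z = 34 mm, evenly spaced across the span with equal gaps (rounded down to the nearest mm) at the −x end and between each pair — any rounding remainder accumulates at the +x end.

The fence section is on the floor beside the ladder on its +x side.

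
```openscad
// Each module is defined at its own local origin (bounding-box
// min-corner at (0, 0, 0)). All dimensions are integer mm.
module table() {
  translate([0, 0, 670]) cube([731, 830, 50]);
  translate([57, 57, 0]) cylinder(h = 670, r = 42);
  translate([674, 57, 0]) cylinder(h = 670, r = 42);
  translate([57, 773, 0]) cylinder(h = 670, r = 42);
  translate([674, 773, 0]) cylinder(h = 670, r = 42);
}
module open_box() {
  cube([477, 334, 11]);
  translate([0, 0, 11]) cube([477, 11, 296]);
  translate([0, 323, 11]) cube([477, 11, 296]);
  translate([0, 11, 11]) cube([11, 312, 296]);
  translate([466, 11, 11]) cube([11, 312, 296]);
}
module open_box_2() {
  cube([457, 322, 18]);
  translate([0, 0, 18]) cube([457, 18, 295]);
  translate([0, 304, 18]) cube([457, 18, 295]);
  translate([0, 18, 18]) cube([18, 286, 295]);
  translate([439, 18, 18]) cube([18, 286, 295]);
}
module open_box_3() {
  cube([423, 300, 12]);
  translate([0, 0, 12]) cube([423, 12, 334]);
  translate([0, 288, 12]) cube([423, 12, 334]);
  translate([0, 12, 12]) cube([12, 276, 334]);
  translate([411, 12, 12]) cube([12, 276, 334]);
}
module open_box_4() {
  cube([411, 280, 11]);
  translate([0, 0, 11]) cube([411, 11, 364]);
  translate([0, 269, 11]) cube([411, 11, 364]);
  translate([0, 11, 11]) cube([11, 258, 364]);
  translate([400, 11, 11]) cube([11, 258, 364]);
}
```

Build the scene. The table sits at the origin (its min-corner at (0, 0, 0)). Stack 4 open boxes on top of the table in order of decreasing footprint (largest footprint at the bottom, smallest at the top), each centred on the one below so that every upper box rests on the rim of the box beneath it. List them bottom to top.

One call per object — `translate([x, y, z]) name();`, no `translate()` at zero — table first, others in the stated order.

table();
translate([127, 248, 720]) open_box();
translate([137, 254, 1027]) open_box_2();
translate([154, 265, 1340]) open_box_3();
translate([160, 275, 1686]) open_box_4();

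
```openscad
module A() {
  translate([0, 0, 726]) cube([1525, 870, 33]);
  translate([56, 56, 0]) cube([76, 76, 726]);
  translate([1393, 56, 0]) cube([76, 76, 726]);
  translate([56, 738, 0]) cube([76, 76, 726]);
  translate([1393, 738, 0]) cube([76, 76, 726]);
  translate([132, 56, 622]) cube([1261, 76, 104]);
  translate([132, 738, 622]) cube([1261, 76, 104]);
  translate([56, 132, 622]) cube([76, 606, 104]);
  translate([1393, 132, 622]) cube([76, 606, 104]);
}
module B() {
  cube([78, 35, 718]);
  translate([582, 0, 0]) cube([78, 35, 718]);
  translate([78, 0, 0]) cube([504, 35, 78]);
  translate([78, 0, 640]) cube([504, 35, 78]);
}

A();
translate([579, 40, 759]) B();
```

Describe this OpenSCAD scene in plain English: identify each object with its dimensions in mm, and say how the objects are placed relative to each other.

A is a table with a 1525×870 mm rectangular top, 33 mm thick, top surface at z = 759 mm, supported by four 76×76 mm square legs, each inset 56 mm from the nearest pair of top edges, running from the floor. Four apron rails, 76 mm thick and 104 mm tall, run between adjacent legs with their top edges flush with the underside of the top and their outer faces flush with the legs' outer faces.

B is a rectangular picture frame lying in the x–z plane (depth along y). The opening is 504 mm wide (x) by 562 mm tall (z), surrounded by a border 78 mm wide on all four sides. The frame is 35 mm deep and is made of two full-height vertical stiles with two horizontal rails fitted between them.

The picture frame is on top of the table.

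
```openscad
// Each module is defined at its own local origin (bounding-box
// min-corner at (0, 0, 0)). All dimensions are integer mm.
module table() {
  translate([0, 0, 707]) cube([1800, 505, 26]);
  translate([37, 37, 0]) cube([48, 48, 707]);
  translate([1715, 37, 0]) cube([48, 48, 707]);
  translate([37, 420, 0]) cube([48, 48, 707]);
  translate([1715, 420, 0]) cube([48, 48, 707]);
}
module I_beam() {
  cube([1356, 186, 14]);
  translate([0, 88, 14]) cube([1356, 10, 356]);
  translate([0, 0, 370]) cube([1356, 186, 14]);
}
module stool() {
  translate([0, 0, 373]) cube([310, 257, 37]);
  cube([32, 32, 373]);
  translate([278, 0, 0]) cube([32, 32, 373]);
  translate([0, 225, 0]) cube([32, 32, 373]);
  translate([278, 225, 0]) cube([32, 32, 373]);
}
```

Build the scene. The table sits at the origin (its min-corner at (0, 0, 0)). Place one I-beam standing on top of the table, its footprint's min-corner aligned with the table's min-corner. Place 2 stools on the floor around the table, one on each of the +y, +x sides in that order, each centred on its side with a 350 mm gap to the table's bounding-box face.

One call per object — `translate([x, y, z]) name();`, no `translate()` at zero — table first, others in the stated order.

table();
translate([0, 0, 733]) I_beam();
translate([745, 855, 0]) stool();
translate([2150, 124, 0]) stool();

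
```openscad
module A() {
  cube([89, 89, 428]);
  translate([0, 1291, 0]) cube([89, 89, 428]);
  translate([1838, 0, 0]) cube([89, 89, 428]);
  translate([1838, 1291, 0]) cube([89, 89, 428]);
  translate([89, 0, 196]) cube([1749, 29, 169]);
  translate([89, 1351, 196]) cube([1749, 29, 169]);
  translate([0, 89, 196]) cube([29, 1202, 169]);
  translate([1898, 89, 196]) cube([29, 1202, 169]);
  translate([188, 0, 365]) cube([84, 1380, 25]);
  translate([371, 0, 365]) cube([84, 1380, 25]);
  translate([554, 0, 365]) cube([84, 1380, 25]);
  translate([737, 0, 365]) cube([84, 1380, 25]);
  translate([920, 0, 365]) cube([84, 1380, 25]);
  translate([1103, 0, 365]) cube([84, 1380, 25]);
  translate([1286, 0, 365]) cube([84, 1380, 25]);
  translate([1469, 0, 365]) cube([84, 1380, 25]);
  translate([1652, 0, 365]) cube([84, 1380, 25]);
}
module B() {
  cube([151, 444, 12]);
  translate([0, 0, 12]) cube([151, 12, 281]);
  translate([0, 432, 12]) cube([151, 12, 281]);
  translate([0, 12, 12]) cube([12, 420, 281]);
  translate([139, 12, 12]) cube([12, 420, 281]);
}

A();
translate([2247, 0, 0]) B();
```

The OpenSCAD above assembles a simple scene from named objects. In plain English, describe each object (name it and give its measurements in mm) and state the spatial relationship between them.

A is a bed frame 1927 mm long (x) by 1380 mm wide (y). Four 89×89 mm corner posts, 428 mm tall, at the corners of the footprint. Four rails of 29 mm thickness and 169 mm height run between adjacent posts with their undersides at z = 196 mm, their outer faces flush with the outside of the frame (the two x-running rails run between the posts' inner faces; the two y-running rails run between the posts' inner faces). 9 slats, each 84 mm wide (x) and 25 mm thick, lie across the top of the two x-running rails, running the full 1380 mm width of the frame in y; the slats are evenly spaced along x between the inner faces of the end posts with equal gaps (rounded down to the nearest mm) at the −x end and between each pair — any rounding remainder accumulates at the +x end.

B is an open-topped rectangular box: outside dimensions 151×444×293 mm, with a uniform wall and base thickness of 12 mm. The base is a full 151×444 slab on the floor; four walls sit on top of the base. The front and back walls (the −y and +y sides) span the full width; the two side walls fit between them.

The open box is on the floor beside the bed frame on its +x side.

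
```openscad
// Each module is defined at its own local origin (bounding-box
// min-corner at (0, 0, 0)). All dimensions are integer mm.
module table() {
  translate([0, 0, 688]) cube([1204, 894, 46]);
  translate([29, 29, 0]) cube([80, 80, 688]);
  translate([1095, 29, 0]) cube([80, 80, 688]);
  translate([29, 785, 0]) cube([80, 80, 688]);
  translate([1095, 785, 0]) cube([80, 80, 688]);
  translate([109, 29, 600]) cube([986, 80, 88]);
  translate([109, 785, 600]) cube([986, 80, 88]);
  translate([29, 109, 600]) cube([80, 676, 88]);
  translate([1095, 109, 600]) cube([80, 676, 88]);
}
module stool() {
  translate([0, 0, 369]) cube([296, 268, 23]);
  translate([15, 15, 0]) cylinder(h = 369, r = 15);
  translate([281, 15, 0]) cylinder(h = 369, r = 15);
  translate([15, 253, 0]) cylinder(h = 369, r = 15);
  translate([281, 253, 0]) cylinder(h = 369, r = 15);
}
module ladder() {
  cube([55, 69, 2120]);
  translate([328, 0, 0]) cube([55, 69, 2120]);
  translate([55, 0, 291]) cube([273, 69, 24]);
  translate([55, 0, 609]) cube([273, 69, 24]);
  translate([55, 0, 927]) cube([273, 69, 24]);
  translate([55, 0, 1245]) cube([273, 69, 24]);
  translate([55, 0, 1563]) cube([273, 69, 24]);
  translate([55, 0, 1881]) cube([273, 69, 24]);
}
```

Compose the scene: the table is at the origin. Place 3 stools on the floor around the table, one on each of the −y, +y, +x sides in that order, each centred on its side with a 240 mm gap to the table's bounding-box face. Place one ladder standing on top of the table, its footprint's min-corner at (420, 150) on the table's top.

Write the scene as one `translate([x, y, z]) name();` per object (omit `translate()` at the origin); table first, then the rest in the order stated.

table();
translate([454, -508, 0]) stool();
translate([454, 1134, 0]) stool();
translate([1444, 313, 0]) stool();
translate([420, 150, 734]) ladder();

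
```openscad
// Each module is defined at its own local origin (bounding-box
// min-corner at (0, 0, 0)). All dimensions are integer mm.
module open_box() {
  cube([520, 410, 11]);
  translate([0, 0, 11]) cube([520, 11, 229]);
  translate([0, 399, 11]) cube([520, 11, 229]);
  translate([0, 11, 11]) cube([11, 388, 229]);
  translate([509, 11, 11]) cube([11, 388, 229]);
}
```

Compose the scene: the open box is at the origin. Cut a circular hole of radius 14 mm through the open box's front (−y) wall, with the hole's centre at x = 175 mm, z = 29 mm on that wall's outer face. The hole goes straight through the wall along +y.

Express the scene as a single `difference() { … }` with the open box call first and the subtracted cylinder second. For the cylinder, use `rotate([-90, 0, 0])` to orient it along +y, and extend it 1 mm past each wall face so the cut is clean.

difference() {
  open_box();
  translate([175, -1, 29]) rotate([-90, 0, 0]) cylinder(h = 13, r = 14);
}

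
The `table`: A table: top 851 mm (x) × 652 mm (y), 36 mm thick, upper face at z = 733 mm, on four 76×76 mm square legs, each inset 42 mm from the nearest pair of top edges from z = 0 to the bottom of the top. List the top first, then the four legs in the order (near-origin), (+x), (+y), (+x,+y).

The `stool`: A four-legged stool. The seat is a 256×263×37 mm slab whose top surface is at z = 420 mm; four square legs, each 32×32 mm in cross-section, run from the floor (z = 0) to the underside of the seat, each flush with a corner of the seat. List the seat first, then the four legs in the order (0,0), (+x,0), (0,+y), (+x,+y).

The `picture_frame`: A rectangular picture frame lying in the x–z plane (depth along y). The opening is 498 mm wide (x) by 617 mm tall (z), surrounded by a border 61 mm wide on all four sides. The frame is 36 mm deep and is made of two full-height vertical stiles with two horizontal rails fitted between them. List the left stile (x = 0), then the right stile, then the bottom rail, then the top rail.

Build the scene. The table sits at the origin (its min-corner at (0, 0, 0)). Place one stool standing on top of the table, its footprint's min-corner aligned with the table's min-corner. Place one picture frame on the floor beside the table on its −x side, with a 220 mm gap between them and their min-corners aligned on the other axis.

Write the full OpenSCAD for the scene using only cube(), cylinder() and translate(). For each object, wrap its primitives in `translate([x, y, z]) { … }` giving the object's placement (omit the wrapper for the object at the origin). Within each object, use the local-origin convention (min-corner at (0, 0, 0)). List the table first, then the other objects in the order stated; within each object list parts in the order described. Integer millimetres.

translate([0, 0, 697]) cube([851, 652, 36]);
translate([42, 42, 0]) cube([76, 76, 697]);
translate([733, 42, 0]) cube([76, 76, 697]);
translate([42, 534, 0]) cube([76, 76, 697]);
translate([733, 534, 0]) cube([76, 76, 697]);
translate([0, 0, 733]) {
  translate([0, 0, 383]) cube([256, 263, 37]);
  cube([32, 32, 383]);
  translate([224, 0, 0]) cube([32, 32, 383]);
  translate([0, 231, 0]) cube([32, 32, 383]);
  translate([224, 231, 0]) cube([32, 32, 383]);
}
translate([-840, 0, 0]) {
  cube([61, 36, 739]);
  translate([559, 0, 0]) cube([61, 36, 739]);
  translate([61, 0, 0]) cube([498, 36, 61]);
  translate([61, 0, 678]) cube([498, 36, 61]);
}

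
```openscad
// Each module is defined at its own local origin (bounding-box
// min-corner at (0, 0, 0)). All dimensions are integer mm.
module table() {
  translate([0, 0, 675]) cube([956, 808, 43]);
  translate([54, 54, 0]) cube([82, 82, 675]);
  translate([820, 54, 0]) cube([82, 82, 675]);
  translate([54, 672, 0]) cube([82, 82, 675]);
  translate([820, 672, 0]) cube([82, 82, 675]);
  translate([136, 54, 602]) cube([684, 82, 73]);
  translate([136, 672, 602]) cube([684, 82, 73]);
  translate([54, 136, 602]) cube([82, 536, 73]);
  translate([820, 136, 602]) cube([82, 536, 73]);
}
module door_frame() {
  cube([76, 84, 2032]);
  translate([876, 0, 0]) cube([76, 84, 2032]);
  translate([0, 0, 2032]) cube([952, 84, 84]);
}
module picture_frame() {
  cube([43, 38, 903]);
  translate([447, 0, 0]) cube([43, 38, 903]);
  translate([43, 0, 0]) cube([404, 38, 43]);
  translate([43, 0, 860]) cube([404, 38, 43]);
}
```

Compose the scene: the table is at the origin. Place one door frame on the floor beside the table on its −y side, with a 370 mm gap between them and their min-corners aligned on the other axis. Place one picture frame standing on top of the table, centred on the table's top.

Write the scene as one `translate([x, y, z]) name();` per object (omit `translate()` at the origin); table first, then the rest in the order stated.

table();
translate([0, -454, 0]) door_frame();
translate([233, 385, 718]) picture_frame();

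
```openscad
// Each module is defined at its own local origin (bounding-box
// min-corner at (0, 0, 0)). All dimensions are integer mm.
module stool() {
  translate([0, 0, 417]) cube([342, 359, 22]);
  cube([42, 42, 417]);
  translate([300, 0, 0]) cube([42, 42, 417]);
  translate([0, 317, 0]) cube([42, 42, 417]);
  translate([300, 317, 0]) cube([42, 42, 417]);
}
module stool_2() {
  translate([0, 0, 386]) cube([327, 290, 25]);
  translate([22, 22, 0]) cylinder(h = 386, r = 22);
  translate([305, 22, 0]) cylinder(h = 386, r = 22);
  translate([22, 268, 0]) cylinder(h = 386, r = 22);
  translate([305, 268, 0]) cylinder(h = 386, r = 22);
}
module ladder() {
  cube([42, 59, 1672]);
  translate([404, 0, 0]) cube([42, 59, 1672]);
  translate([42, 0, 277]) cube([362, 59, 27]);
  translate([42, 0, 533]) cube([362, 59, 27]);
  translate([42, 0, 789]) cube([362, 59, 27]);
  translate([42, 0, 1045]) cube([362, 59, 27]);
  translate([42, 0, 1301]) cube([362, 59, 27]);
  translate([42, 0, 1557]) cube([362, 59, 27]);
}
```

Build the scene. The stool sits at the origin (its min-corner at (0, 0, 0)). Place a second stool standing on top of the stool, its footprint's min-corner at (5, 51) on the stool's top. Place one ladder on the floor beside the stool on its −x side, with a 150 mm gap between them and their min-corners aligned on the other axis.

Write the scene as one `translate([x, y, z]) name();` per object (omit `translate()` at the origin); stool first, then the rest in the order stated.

stool();
translate([5, 51, 439]) stool_2();
translate([-596, 0, 0]) ladder();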